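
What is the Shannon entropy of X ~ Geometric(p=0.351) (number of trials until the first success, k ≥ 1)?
1.8463 nats

We have X ~ Geometric(p=0.351) (number of trials until the first success, k ≥ 1).

The Shannon entropy measures the uncertainty or information content of the distribution.

For a Geometric distribution with p=0.351 (number of trials until the first success, k ≥ 1):
H(X) = 1.8463 nats

(In bits, this would be 2.6637 bits.)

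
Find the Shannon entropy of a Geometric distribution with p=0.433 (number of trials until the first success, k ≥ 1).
1.5800 nats

We have X ~ Geometric(p=0.433) (number of trials until the first success, k ≥ 1).

The Shannon entropy measures the uncertainty or information content of the distribution.

For a Geometric distribution with p=0.433 (number of trials until the first success, k ≥ 1):
H(X) = 1.5800 nats

(In bits, this would be 2.2795 bits.)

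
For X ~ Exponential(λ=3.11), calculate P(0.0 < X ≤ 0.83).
0.924324

We have X ~ Exponential(λ=3.11).

To find P(0.0 < X ≤ 0.83), we use:
P(0.0 < X ≤ 0.83) = P(X ≤ 0.83) - P(X ≤ 0.0)
                 = F(0.83) - F(0.0)
                 = 0.924324 - 0.000000
                 = 0.924324

So there's approximately a 92.4% chance that X falls in this range.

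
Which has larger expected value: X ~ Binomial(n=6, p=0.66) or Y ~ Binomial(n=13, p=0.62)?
Y has larger mean (8.0600 > 3.9600)

Compute the expected value for each distribution:

X ~ Binomial(n=6, p=0.66):
E[X] = 3.9600

Y ~ Binomial(n=13, p=0.62):
E[Y] = 8.0600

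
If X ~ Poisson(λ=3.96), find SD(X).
1.9900

We have X ~ Poisson(λ=3.96).

For a Poisson distribution with λ=3.96:
σ = √Var(X) = 1.9900

The standard deviation is the square root of the variance.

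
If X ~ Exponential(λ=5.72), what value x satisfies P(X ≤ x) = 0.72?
0.2225

We have X ~ Exponential(λ=5.72).

We want to find x such that P(X ≤ x) = 0.72.

This is the 72nd percentile, which means 72% of values fall below this point.

Using the inverse CDF (quantile function):
x = F⁻¹(0.72) = 0.2225

Verification: P(X ≤ 0.2225) = 0.72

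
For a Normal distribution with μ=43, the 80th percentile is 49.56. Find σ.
σ = 7.7945

For X ~ Normal(μ, σ), the p-th percentile satisfies x = μ + z_p × σ,
where z_p = Φ⁻¹(p) is the standard normal quantile.

Step 1: z_{0.8} = Φ⁻¹(0.8) = 0.8416

Step 2: Solve for σ:
49.56 = 43 + 0.8416 × σ
σ = (49.56 - 43) / 0.8416
σ = 6.56 / 0.8416
σ = 7.7945

Verification: μ + z × σ = 43 + 0.8416 × 7.7945 = 49.56 ✓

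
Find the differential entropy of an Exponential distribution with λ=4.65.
-0.5369 nats

We have X ~ Exponential(λ=4.65).

The differential entropy measures the uncertainty or information content of the distribution.

For an Exponential distribution with λ=4.65:
h(X) = -0.5369 nats

(In bits, this would be -0.7745 bits.)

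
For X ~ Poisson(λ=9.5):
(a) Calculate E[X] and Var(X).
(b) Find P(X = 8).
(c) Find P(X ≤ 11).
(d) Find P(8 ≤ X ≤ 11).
(a) E[X] = 9.5000, Var(X) = 9.5000
(b) P(X = 8) = 0.123160
(c) P(X ≤ 11) = 0.751990
(d) P(8 ≤ X ≤ 11) = 0.483326

We have X ~ Poisson(λ=9.5).

(a) Moments:
E[X] = 9.5000
Var(X) = 9.5000
σ = √Var(X) = 3.0822

(b) Point probability using PMF:
P(X = 8) = 0.123160

(c) Cumulative probability using CDF:
P(X ≤ 11) = F(11) = 0.751990

(d) Range probability:
P(8 ≤ X ≤ 11) = P(X ≤ 11) - P(X ≤ 7)
                   = F(11) - F(7)
                   = 0.751990 - 0.268663
                   = 0.483326

This means approximately 48.3% of outcomes fall in the interval [8, 11].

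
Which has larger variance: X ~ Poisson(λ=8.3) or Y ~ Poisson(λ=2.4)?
X has larger variance (8.3000 > 2.4000)

Compute the variance for each distribution:

X ~ Poisson(λ=8.3):
Var(X) = 8.3000

Y ~ Poisson(λ=2.4):
Var(Y) = 2.4000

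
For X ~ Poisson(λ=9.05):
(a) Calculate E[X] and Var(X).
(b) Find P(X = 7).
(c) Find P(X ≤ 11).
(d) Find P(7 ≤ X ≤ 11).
(a) E[X] = 9.0500, Var(X) = 9.0500
(b) P(X = 7) = 0.115810
(c) P(X ≤ 11) = 0.798131
(d) P(7 ≤ X ≤ 11) = 0.595866

We have X ~ Poisson(λ=9.05).

(a) Moments:
E[X] = 9.0500
Var(X) = 9.0500
σ = √Var(X) = 3.0083

(b) Point probability using PMF:
P(X = 7) = 0.115810

(c) Cumulative probability using CDF:
P(X ≤ 11) = F(11) = 0.798131

(d) Range probability:
P(7 ≤ X ≤ 11) = P(X ≤ 11) - P(X ≤ 6)
                   = F(11) - F(6)
                   = 0.798131 - 0.202264
                   = 0.595866

This means approximately 59.6% of outcomes fall in the interval [7, 11].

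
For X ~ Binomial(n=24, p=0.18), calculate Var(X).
3.5424

We have X ~ Binomial(n=24, p=0.18).

For a Binomial distribution with n=24, p=0.18:
Var(X) = 3.5424

The variance measures the spread of the distribution around the mean.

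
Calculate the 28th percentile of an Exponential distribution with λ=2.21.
0.1486

We have X ~ Exponential(λ=2.21).

We want to find x such that P(X ≤ x) = 0.28.

This is the 28th percentile, which means 28% of values fall below this point.

Using the inverse CDF (quantile function):
x = F⁻¹(0.28) = 0.1486

Verification: P(X ≤ 0.1486) = 0.28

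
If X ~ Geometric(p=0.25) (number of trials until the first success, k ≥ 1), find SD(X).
3.4641

We have X ~ Geometric(p=0.25) (number of trials until the first success, k ≥ 1).

For a Geometric distribution with p=0.25 (number of trials until the first success, k ≥ 1):
σ = √Var(X) = 3.4641

The standard deviation is the square root of the variance.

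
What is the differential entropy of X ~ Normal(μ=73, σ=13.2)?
3.9992 nats

We have X ~ Normal(μ=73, σ=13.2).

The differential entropy measures the uncertainty or information content of the distribution.

For a Normal distribution with μ=73, σ=13.2:
h(X) = 3.9992 nats

(In bits, this would be 5.7696 bits.)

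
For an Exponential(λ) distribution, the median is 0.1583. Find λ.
λ = 4.3787

For X ~ Exponential(λ), the CDF is F(x) = 1 - e^(-λx).
The median m satisfies F(m) = 0.5:
1 - e^(-λm) = 0.5
e^(-λm) = 0.5
λm = ln(2)
m = ln(2) / λ

Given m = 0.1583:
λ = ln(2) / 0.1583 = 0.693147 / 0.1583 = 4.3787

Verification: ln(2) / 4.3787 = 0.1583 ✓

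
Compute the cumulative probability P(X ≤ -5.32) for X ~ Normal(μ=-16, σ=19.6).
0.707088

We have X ~ Normal(μ=-16, σ=19.6).

The CDF gives us P(X ≤ k).

Using the CDF:
P(X ≤ -5.32) = 0.707088

This means there's approximately a 70.7% chance that X is at most -5.32.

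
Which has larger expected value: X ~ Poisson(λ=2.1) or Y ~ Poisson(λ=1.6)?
X has larger mean (2.1000 > 1.6000)

Compute the expected value for each distribution:

X ~ Poisson(λ=2.1):
E[X] = 2.1000

Y ~ Poisson(λ=1.6):
E[Y] = 1.6000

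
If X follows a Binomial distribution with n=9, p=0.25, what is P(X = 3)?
0.233597

We have X ~ Binomial(n=9, p=0.25).

For a Binomial distribution, the PMF gives us the probability of each outcome.

Using the PMF formula:
P(X = 3) = 0.233597

Rounded to 4 decimal places: 0.2336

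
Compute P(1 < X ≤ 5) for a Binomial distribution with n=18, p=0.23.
0.725495

We have X ~ Binomial(n=18, p=0.23).

To find P(1 < X ≤ 5), we use:
P(1 < X ≤ 5) = P(X ≤ 5) - P(X ≤ 1)
                 = F(5) - F(1)
                 = 0.783228 - 0.057733
                 = 0.725495

So there's approximately a 72.5% chance that X falls in this range.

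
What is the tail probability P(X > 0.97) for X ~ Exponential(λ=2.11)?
0.129160

We have X ~ Exponential(λ=2.11).

P(X > 0.97) = 1 - P(X ≤ 0.97)
                = 1 - F(0.97)
                = 1 - 0.870840
                = 0.129160

So there's approximately a 12.9% chance that X exceeds 0.97.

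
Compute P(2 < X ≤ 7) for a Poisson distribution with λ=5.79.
0.700329

We have X ~ Poisson(λ=5.79).

To find P(2 < X ≤ 7), we use:
P(2 < X ≤ 7) = P(X ≤ 7) - P(X ≤ 2)
                 = F(7) - F(2)
                 = 0.772351 - 0.072022
                 = 0.700329

So there's approximately a 70.0% chance that X falls in this range.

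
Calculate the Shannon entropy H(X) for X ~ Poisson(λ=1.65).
1.5945 nats

We have X ~ Poisson(λ=1.65).

The Shannon entropy measures the uncertainty or information content of the distribution.

For a Poisson distribution with λ=1.65:
H(X) = 1.5945 nats

(In bits, this would be 2.3004 bits.)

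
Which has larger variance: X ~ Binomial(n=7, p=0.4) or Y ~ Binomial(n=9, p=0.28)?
Y has larger variance (1.8144 > 1.6800)

Compute the variance for each distribution:

X ~ Binomial(n=7, p=0.4):
Var(X) = 1.6800

Y ~ Binomial(n=9, p=0.28):
Var(Y) = 1.8144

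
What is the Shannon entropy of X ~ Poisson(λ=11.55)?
2.6347 nats

We have X ~ Poisson(λ=11.55).

The Shannon entropy measures the uncertainty or information content of the distribution.

For a Poisson distribution with λ=11.55:
H(X) = 2.6347 nats

(In bits, this would be 3.8011 bits.)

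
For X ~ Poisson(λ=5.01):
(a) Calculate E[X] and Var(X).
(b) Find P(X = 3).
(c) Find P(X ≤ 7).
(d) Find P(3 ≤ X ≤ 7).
(a) E[X] = 5.0100, Var(X) = 5.0100
(b) P(X = 3) = 0.139813
(c) P(X ≤ 7) = 0.865582
(d) P(3 ≤ X ≤ 7) = 0.741769

We have X ~ Poisson(λ=5.01).

(a) Moments:
E[X] = 5.0100
Var(X) = 5.0100
σ = √Var(X) = 2.2383

(b) Point probability using PMF:
P(X = 3) = 0.139813

(c) Cumulative probability using CDF:
P(X ≤ 7) = F(7) = 0.865582

(d) Range probability:
P(3 ≤ X ≤ 7) = P(X ≤ 7) - P(X ≤ 2)
                   = F(7) - F(2)
                   = 0.865582 - 0.123812
                   = 0.741769

This means approximately 74.2% of outcomes fall in the interval [3, 7].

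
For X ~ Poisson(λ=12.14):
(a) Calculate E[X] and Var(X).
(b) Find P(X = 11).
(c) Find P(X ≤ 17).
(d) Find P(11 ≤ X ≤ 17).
(a) E[X] = 12.1400, Var(X) = 12.1400
(b) P(X = 11) = 0.112957
(c) P(X ≤ 17) = 0.931511
(d) P(11 ≤ X ≤ 17) = 0.598785

We have X ~ Poisson(λ=12.14).

(a) Moments:
E[X] = 12.1400
Var(X) = 12.1400
σ = √Var(X) = 3.4843

(b) Point probability using PMF:
P(X = 11) = 0.112957

(c) Cumulative probability using CDF:
P(X ≤ 17) = F(17) = 0.931511

(d) Range probability:
P(11 ≤ X ≤ 17) = P(X ≤ 17) - P(X ≤ 10)
                   = F(17) - F(10)
                   = 0.931511 - 0.332725
                   = 0.598785

This means approximately 59.9% of outcomes fall in the interval [11, 17].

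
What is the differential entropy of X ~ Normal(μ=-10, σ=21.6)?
4.4916 nats

We have X ~ Normal(μ=-10, σ=21.6).

The differential entropy measures the uncertainty or information content of the distribution.

For a Normal distribution with μ=-10, σ=21.6:
h(X) = 4.4916 nats

(In bits, this would be 6.4801 bits.)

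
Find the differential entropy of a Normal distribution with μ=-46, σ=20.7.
4.4491 nats

We have X ~ Normal(μ=-46, σ=20.7).

The differential entropy measures the uncertainty or information content of the distribution.

For a Normal distribution with μ=-46, σ=20.7:
h(X) = 4.4491 nats

(In bits, this would be 6.4187 bits.)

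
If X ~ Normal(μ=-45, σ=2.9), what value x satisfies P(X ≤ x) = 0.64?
-43.9605

We have X ~ Normal(μ=-45, σ=2.9).

We want to find x such that P(X ≤ x) = 0.64.

This is the 64th percentile, which means 64% of values fall below this point.

Using the inverse CDF (quantile function):
x = F⁻¹(0.64) = -43.9605

Verification: P(X ≤ -43.9605) = 0.64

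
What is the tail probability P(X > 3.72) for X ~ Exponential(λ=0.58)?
0.115602

We have X ~ Exponential(λ=0.58).

P(X > 3.72) = 1 - P(X ≤ 3.72)
                = 1 - F(3.72)
                = 1 - 0.884398
                = 0.115602

So there's approximately a 11.6% chance that X exceeds 3.72.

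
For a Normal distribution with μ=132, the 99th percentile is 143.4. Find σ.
σ = 4.9004

For X ~ Normal(μ, σ), the p-th percentile satisfies x = μ + z_p × σ,
where z_p = Φ⁻¹(p) is the standard normal quantile.

Step 1: z_{0.99} = Φ⁻¹(0.99) = 2.3263

Step 2: Solve for σ:
143.4 = 132 + 2.3263 × σ
σ = (143.4 - 132) / 2.3263
σ = 11.40 / 2.3263
σ = 4.9004

Verification: μ + z × σ = 132 + 2.3263 × 4.9004 = 143.40 ✓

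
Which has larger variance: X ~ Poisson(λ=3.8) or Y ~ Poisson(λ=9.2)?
Y has larger variance (9.2000 > 3.8000)

Compute the variance for each distribution:

X ~ Poisson(λ=3.8):
Var(X) = 3.8000

Y ~ Poisson(λ=9.2):
Var(Y) = 9.2000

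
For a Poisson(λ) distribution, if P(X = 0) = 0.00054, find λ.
λ = 7.5239

For a Poisson(λ) distribution, the PMF at 0 is:
P(X = 0) = λ^0 e^(-λ) / 0! = e^(-λ)

Given P(X = 0) = 0.00054:
e^(-λ) = 0.00054
-λ = ln(0.00054)
λ = -ln(0.00054) = 7.5239

Verification: e^(-7.5239) = 0.00054 ✓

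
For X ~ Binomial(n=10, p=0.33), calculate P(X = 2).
0.198993

We have X ~ Binomial(n=10, p=0.33).

For a Binomial distribution, the PMF gives us the probability of each outcome.

Using the PMF formula:
P(X = 2) = 0.198993

Rounded to 4 decimal places: 0.1990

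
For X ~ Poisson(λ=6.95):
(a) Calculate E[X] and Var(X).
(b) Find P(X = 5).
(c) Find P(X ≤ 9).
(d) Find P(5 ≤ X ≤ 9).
(a) E[X] = 6.9500, Var(X) = 6.9500
(b) P(X = 5) = 0.129538
(c) P(X ≤ 9) = 0.835530
(d) P(5 ≤ X ≤ 9) = 0.657928

We have X ~ Poisson(λ=6.95).

(a) Moments:
E[X] = 6.9500
Var(X) = 6.9500
σ = √Var(X) = 2.6363

(b) Point probability using PMF:
P(X = 5) = 0.129538

(c) Cumulative probability using CDF:
P(X ≤ 9) = F(9) = 0.835530

(d) Range probability:
P(5 ≤ X ≤ 9) = P(X ≤ 9) - P(X ≤ 4)
                   = F(9) - F(4)
                   = 0.835530 - 0.177602
                   = 0.657928

This means approximately 65.8% of outcomes fall in the interval [5, 9].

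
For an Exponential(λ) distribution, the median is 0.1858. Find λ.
λ = 3.7306

For X ~ Exponential(λ), the CDF is F(x) = 1 - e^(-λx).
The median m satisfies F(m) = 0.5:
1 - e^(-λm) = 0.5
e^(-λm) = 0.5
λm = ln(2)
m = ln(2) / λ

Given m = 0.1858:
λ = ln(2) / 0.1858 = 0.693147 / 0.1858 = 3.7306

Verification: ln(2) / 3.7306 = 0.1858 ✓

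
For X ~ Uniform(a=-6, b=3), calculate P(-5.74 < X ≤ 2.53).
0.918889

We have X ~ Uniform(a=-6, b=3).

To find P(-5.74 < X ≤ 2.53), we use:
P(-5.74 < X ≤ 2.53) = P(X ≤ 2.53) - P(X ≤ -5.74)
                 = F(2.53) - F(-5.74)
                 = 0.947778 - 0.028889
                 = 0.918889

So there's approximately a 91.9% chance that X falls in this range.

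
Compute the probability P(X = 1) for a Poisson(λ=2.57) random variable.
0.196696

We have X ~ Poisson(λ=2.57).

For a Poisson distribution, the PMF gives us the probability of each outcome.

Using the PMF formula:
P(X = 1) = 0.196696

Rounded to 4 decimal places: 0.1967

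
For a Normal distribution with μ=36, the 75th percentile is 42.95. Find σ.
σ = 10.3041

For X ~ Normal(μ, σ), the p-th percentile satisfies x = μ + z_p × σ,
where z_p = Φ⁻¹(p) is the standard normal quantile.

Step 1: z_{0.75} = Φ⁻¹(0.75) = 0.6745

Step 2: Solve for σ:
42.95 = 36 + 0.6745 × σ
σ = (42.95 - 36) / 0.6745
σ = 6.95 / 0.6745
σ = 10.3041

Verification: μ + z × σ = 36 + 0.6745 × 10.3041 = 42.95 ✓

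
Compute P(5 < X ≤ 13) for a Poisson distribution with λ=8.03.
0.776419

We have X ~ Poisson(λ=8.03).

To find P(5 < X ≤ 13), we use:
P(5 < X ≤ 13) = P(X ≤ 13) - P(X ≤ 5)
                 = F(13) - F(5)
                 = 0.964922 - 0.188503
                 = 0.776419

So there's approximately a 77.6% chance that X falls in this range.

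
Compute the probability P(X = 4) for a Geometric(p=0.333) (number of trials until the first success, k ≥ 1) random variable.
0.098815

We have X ~ Geometric(p=0.333) (number of trials until the first success, k ≥ 1).

For a Geometric distribution, the PMF gives us the probability of each outcome.

Using the PMF formula:
P(X = 4) = 0.098815

Rounded to 4 decimal places: 0.0988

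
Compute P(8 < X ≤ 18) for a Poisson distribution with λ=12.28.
0.817394

We have X ~ Poisson(λ=12.28).

To find P(8 < X ≤ 18), we use:
P(8 < X ≤ 18) = P(X ≤ 18) - P(X ≤ 8)
                 = F(18) - F(8)
                 = 0.954917 - 0.137524
                 = 0.817394

So there's approximately a 81.7% chance that X falls in this range.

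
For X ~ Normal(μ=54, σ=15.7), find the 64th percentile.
59.6278

We have X ~ Normal(μ=54, σ=15.7).

We want to find x such that P(X ≤ x) = 0.64.

This is the 64th percentile, which means 64% of values fall below this point.

Using the inverse CDF (quantile function):
x = F⁻¹(0.64) = 59.6278

Verification: P(X ≤ 59.6278) = 0.64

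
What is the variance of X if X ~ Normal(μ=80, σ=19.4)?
376.3600

We have X ~ Normal(μ=80, σ=19.4).

For a Normal distribution with μ=80, σ=19.4:
Var(X) = 376.3600

The variance measures the spread of the distribution around the mean.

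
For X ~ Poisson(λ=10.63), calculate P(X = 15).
0.046233

We have X ~ Poisson(λ=10.63).

For a Poisson distribution, the PMF gives us the probability of each outcome.

Using the PMF formula:
P(X = 15) = 0.046233

Rounded to 4 decimal places: 0.0462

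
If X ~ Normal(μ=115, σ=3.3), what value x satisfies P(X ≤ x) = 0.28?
113.0766

We have X ~ Normal(μ=115, σ=3.3).

We want to find x such that P(X ≤ x) = 0.28.

This is the 28th percentile, which means 28% of values fall below this point.

Using the inverse CDF (quantile function):
x = F⁻¹(0.28) = 113.0766

Verification: P(X ≤ 113.0766) = 0.28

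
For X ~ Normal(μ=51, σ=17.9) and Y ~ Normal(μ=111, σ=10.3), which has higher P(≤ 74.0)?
X has higher probability (P(X ≤ 74.0) = 0.9006 > P(Y ≤ 74.0) = 0.0002)

Compute P(≤ 74.0) for each distribution:

X ~ Normal(μ=51, σ=17.9):
P(X ≤ 74.0) = 0.9006

Y ~ Normal(μ=111, σ=10.3):
P(Y ≤ 74.0) = 0.0002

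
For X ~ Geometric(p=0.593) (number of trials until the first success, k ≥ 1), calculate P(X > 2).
0.165649

We have X ~ Geometric(p=0.593) (number of trials until the first success, k ≥ 1).

P(X > 2) = 1 - P(X ≤ 2)
                = 1 - F(2)
                = 1 - 0.834351
                = 0.165649

So there's approximately a 16.6% chance that X exceeds 2.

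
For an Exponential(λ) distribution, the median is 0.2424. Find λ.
λ = 2.8595

For X ~ Exponential(λ), the CDF is F(x) = 1 - e^(-λx).
The median m satisfies F(m) = 0.5:
1 - e^(-λm) = 0.5
e^(-λm) = 0.5
λm = ln(2)
m = ln(2) / λ

Given m = 0.2424:
λ = ln(2) / 0.2424 = 0.693147 / 0.2424 = 2.8595

Verification: ln(2) / 2.8595 = 0.2424 ✓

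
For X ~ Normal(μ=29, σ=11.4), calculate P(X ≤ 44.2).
0.908789

We have X ~ Normal(μ=29, σ=11.4).

The CDF gives us P(X ≤ k).

Using the CDF:
P(X ≤ 44.2) = 0.908789

This means there's approximately a 90.9% chance that X is at most 44.2.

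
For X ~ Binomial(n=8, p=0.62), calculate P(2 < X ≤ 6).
0.832592

We have X ~ Binomial(n=8, p=0.62).

To find P(2 < X ≤ 6), we use:
P(2 < X ≤ 6) = P(X ≤ 6) - P(X ≤ 2)
                 = F(6) - F(2)
                 = 0.871109 - 0.038517
                 = 0.832592

So there's approximately a 83.3% chance that X falls in this range.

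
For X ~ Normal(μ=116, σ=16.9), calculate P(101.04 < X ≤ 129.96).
0.607586

We have X ~ Normal(μ=116, σ=16.9).

To find P(101.04 < X ≤ 129.96), we use:
P(101.04 < X ≤ 129.96) = P(X ≤ 129.96) - P(X ≤ 101.04)
                 = F(129.96) - F(101.04)
                 = 0.795608 - 0.188022
                 = 0.607586

So there's approximately a 60.8% chance that X falls in this range.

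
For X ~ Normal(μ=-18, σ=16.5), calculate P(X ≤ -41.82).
0.074421

We have X ~ Normal(μ=-18, σ=16.5).

The CDF gives us P(X ≤ k).

Using the CDF:
P(X ≤ -41.82) = 0.074421

This means there's approximately a 7.4% chance that X is at most -41.82.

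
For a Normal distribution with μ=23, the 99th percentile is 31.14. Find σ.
σ = 3.4990

For X ~ Normal(μ, σ), the p-th percentile satisfies x = μ + z_p × σ,
where z_p = Φ⁻¹(p) is the standard normal quantile.

Step 1: z_{0.99} = Φ⁻¹(0.99) = 2.3263

Step 2: Solve for σ:
31.14 = 23 + 2.3263 × σ
σ = (31.14 - 23) / 2.3263
σ = 8.14 / 2.3263
σ = 3.4990

Verification: μ + z × σ = 23 + 2.3263 × 3.4990 = 31.14 ✓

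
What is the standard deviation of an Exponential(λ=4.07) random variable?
0.2457

We have X ~ Exponential(λ=4.07).

For an Exponential distribution with λ=4.07:
σ = √Var(X) = 0.2457

The standard deviation is the square root of the variance.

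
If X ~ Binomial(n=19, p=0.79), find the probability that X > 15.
0.412325

We have X ~ Binomial(n=19, p=0.79).

P(X > 15) = 1 - P(X ≤ 15)
                = 1 - F(15)
                = 1 - 0.587675
                = 0.412325

So there's approximately a 41.2% chance that X exceeds 15.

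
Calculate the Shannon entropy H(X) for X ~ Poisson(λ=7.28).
2.3990 nats

We have X ~ Poisson(λ=7.28).

The Shannon entropy measures the uncertainty or information content of the distribution.

For a Poisson distribution with λ=7.28:
H(X) = 2.3990 nats

(In bits, this would be 3.4611 bits.)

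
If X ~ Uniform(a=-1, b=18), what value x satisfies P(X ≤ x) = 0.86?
15.3400

We have X ~ Uniform(a=-1, b=18).

We want to find x such that P(X ≤ x) = 0.86.

This is the 86th percentile, which means 86% of values fall below this point.

Using the inverse CDF (quantile function):
x = F⁻¹(0.86) = 15.3400

Verification: P(X ≤ 15.3400) = 0.86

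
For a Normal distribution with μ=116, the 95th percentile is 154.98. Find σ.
σ = 23.6982

For X ~ Normal(μ, σ), the p-th percentile satisfies x = μ + z_p × σ,
where z_p = Φ⁻¹(p) is the standard normal quantile.

Step 1: z_{0.95} = Φ⁻¹(0.95) = 1.6449

Step 2: Solve for σ:
154.98 = 116 + 1.6449 × σ
σ = (154.98 - 116) / 1.6449
σ = 38.98 / 1.6449
σ = 23.6982

Verification: μ + z × σ = 116 + 1.6449 × 23.6982 = 154.98 ✓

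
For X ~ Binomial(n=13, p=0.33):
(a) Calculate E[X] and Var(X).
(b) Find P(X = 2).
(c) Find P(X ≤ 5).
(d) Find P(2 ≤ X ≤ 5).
(a) E[X] = 4.2900, Var(X) = 2.8743
(b) P(X = 2) = 0.103740
(c) P(X ≤ 5) = 0.766895
(d) P(2 ≤ X ≤ 5) = 0.726309

We have X ~ Binomial(n=13, p=0.33).

(a) Moments:
E[X] = 4.2900
Var(X) = 2.8743
σ = √Var(X) = 1.6954

(b) Point probability using PMF:
P(X = 2) = 0.103740

(c) Cumulative probability using CDF:
P(X ≤ 5) = F(5) = 0.766895

(d) Range probability:
P(2 ≤ X ≤ 5) = P(X ≤ 5) - P(X ≤ 1)
                   = F(5) - F(1)
                   = 0.766895 - 0.040586
                   = 0.726309

This means approximately 72.6% of outcomes fall in the interval [2, 5].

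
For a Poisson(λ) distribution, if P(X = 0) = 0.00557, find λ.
λ = 5.1904

For a Poisson(λ) distribution, the PMF at 0 is:
P(X = 0) = λ^0 e^(-λ) / 0! = e^(-λ)

Given P(X = 0) = 0.00557:
e^(-λ) = 0.00557
-λ = ln(0.00557)
λ = -ln(0.00557) = 5.1904

Verification: e^(-5.1904) = 0.00557 ✓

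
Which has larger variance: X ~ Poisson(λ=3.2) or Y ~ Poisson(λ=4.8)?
Y has larger variance (4.8000 > 3.2000)

Compute the variance for each distribution:

X ~ Poisson(λ=3.2):
Var(X) = 3.2000

Y ~ Poisson(λ=4.8):
Var(Y) = 4.8000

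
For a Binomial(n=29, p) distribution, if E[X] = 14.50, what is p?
p = 0.5

For a Binomial(n, p) distribution:
E[X] = n × p

Given n = 29 and E[X] = 14.50:
14.50 = 29 × p
p = 14.50 / 29 = 0.5

Verification: Binomial(29, 0.5) has E[X] = 14.50 ✓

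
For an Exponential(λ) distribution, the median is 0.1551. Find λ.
λ = 4.4690

For X ~ Exponential(λ), the CDF is F(x) = 1 - e^(-λx).
The median m satisfies F(m) = 0.5:
1 - e^(-λm) = 0.5
e^(-λm) = 0.5
λm = ln(2)
m = ln(2) / λ

Given m = 0.1551:
λ = ln(2) / 0.1551 = 0.693147 / 0.1551 = 4.4690

Verification: ln(2) / 4.4690 = 0.1551 ✓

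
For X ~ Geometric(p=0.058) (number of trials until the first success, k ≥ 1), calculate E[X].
17.2414

We have X ~ Geometric(p=0.058) (number of trials until the first success, k ≥ 1).

For a Geometric distribution with p=0.058 (number of trials until the first success, k ≥ 1):
E[X] = 17.2414

This is the expected (average) value of X.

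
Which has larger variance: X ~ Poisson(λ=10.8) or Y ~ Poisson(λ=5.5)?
X has larger variance (10.8000 > 5.5000)

Compute the variance for each distribution:

X ~ Poisson(λ=10.8):
Var(X) = 10.8000

Y ~ Poisson(λ=5.5):
Var(Y) = 5.5000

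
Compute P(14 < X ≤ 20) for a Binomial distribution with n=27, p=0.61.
0.730673

We have X ~ Binomial(n=27, p=0.61).

To find P(14 < X ≤ 20), we use:
P(14 < X ≤ 20) = P(X ≤ 20) - P(X ≤ 14)
                 = F(20) - F(14)
                 = 0.947707 - 0.217034
                 = 0.730673

So there's approximately a 73.1% chance that X falls in this range.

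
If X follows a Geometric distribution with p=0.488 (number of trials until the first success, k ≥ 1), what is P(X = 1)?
0.488000

We have X ~ Geometric(p=0.488) (number of trials until the first success, k ≥ 1).

For a Geometric distribution, the PMF gives us the probability of each outcome.

Using the PMF formula:
P(X = 1) = 0.488000

Rounded to 4 decimal places: 0.4880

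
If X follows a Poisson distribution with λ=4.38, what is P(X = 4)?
0.192077

We have X ~ Poisson(λ=4.38).

For a Poisson distribution, the PMF gives us the probability of each outcome.

Using the PMF formula:
P(X = 4) = 0.192077

Rounded to 4 decimal places: 0.1921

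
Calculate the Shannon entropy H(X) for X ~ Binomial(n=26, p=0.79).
2.1421 nats

We have X ~ Binomial(n=26, p=0.79).

The Shannon entropy measures the uncertainty or information content of the distribution.

For a Binomial distribution with n=26, p=0.79:
H(X) = 2.1421 nats

(In bits, this would be 3.0903 bits.)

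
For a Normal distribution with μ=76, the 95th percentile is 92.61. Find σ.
σ = 10.0982

For X ~ Normal(μ, σ), the p-th percentile satisfies x = μ + z_p × σ,
where z_p = Φ⁻¹(p) is the standard normal quantile.

Step 1: z_{0.95} = Φ⁻¹(0.95) = 1.6449

Step 2: Solve for σ:
92.61 = 76 + 1.6449 × σ
σ = (92.61 - 76) / 1.6449
σ = 16.61 / 1.6449
σ = 10.0982

Verification: μ + z × σ = 76 + 1.6449 × 10.0982 = 92.61 ✓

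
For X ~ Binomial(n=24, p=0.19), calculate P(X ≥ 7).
0.155596

We have X ~ Binomial(n=24, p=0.19).

For discrete distributions, P(X ≥ 7) = 1 - P(X ≤ 6).

P(X ≤ 6) = 0.844404
P(X ≥ 7) = 1 - 0.844404 = 0.155596

So there's approximately a 15.6% chance that X is at least 7.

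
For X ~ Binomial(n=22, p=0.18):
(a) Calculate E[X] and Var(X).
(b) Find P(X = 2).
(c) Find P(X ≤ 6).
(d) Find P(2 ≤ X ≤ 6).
(a) E[X] = 3.9600, Var(X) = 3.2472
(b) P(X = 2) = 0.141395
(c) P(X ≤ 6) = 0.914651
(d) P(2 ≤ X ≤ 6) = 0.840603

We have X ~ Binomial(n=22, p=0.18).

(a) Moments:
E[X] = 3.9600
Var(X) = 3.2472
σ = √Var(X) = 1.8020

(b) Point probability using PMF:
P(X = 2) = 0.141395

(c) Cumulative probability using CDF:
P(X ≤ 6) = F(6) = 0.914651

(d) Range probability:
P(2 ≤ X ≤ 6) = P(X ≤ 6) - P(X ≤ 1)
                   = F(6) - F(1)
                   = 0.914651 - 0.074049
                   = 0.840603

This means approximately 84.1% of outcomes fall in the interval [2, 6].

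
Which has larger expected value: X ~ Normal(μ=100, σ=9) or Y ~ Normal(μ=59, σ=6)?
X has larger mean (100.0000 > 59.0000)

Compute the expected value for each distribution:

X ~ Normal(μ=100, σ=9):
E[X] = 100.0000

Y ~ Normal(μ=59, σ=6):
E[Y] = 59.0000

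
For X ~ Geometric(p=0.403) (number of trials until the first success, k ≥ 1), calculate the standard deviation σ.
1.9173

We have X ~ Geometric(p=0.403) (number of trials until the first success, k ≥ 1).

For a Geometric distribution with p=0.403 (number of trials until the first success, k ≥ 1):
σ = √Var(X) = 1.9173

The standard deviation is the square root of the variance.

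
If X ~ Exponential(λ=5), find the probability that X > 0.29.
0.234570

We have X ~ Exponential(λ=5).

P(X > 0.29) = 1 - P(X ≤ 0.29)
                = 1 - F(0.29)
                = 1 - 0.765430
                = 0.234570

So there's approximately a 23.5% chance that X exceeds 0.29.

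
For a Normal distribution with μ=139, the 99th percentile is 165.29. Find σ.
σ = 11.3010

For X ~ Normal(μ, σ), the p-th percentile satisfies x = μ + z_p × σ,
where z_p = Φ⁻¹(p) is the standard normal quantile.

Step 1: z_{0.99} = Φ⁻¹(0.99) = 2.3263

Step 2: Solve for σ:
165.29 = 139 + 2.3263 × σ
σ = (165.29 - 139) / 2.3263
σ = 26.29 / 2.3263
σ = 11.3010

Verification: μ + z × σ = 139 + 2.3263 × 11.3010 = 165.29 ✓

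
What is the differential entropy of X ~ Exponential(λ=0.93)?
1.0726 nats

We have X ~ Exponential(λ=0.93).

The differential entropy measures the uncertainty or information content of the distribution.

For an Exponential distribution with λ=0.93:
h(X) = 1.0726 nats

(In bits, this would be 1.5474 bits.)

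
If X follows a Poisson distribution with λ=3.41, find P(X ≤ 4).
0.742322

We have X ~ Poisson(λ=3.41).

The CDF gives us P(X ≤ k).

Using the CDF:
P(X ≤ 4) = 0.742322

This means there's approximately a 74.2% chance that X is at most 4.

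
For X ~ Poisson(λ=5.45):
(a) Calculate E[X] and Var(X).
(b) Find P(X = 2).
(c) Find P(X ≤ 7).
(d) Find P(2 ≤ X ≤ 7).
(a) E[X] = 5.4500, Var(X) = 5.4500
(b) P(X = 2) = 0.063805
(c) P(X ≤ 7) = 0.815615
(d) P(2 ≤ X ≤ 7) = 0.787904

We have X ~ Poisson(λ=5.45).

(a) Moments:
E[X] = 5.4500
Var(X) = 5.4500
σ = √Var(X) = 2.3345

(b) Point probability using PMF:
P(X = 2) = 0.063805

(c) Cumulative probability using CDF:
P(X ≤ 7) = F(7) = 0.815615

(d) Range probability:
P(2 ≤ X ≤ 7) = P(X ≤ 7) - P(X ≤ 1)
                   = F(7) - F(1)
                   = 0.815615 - 0.027711
                   = 0.787904

This means approximately 78.8% of outcomes fall in the interval [2, 7].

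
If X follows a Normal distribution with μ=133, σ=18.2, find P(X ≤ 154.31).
0.879176

We have X ~ Normal(μ=133, σ=18.2).

The CDF gives us P(X ≤ k).

Using the CDF:
P(X ≤ 154.31) = 0.879176

This means there's approximately a 87.9% chance that X is at most 154.31.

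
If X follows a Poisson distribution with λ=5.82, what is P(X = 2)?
0.050260

We have X ~ Poisson(λ=5.82).

For a Poisson distribution, the PMF gives us the probability of each outcome.

Using the PMF formula:
P(X = 2) = 0.050260

Rounded to 4 decimal places: 0.0503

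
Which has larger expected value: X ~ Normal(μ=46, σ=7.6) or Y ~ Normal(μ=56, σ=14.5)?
Y has larger mean (56.0000 > 46.0000)

Compute the expected value for each distribution:

X ~ Normal(μ=46, σ=7.6):
E[X] = 46.0000

Y ~ Normal(μ=56, σ=14.5):
E[Y] = 56.0000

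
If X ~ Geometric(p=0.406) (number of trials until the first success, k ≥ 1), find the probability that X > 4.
0.124493

We have X ~ Geometric(p=0.406) (number of trials until the first success, k ≥ 1).

P(X > 4) = 1 - P(X ≤ 4)
                = 1 - F(4)
                = 1 - 0.875507
                = 0.124493

So there's approximately a 12.4% chance that X exceeds 4.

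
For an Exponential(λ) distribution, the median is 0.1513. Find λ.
λ = 4.5813

For X ~ Exponential(λ), the CDF is F(x) = 1 - e^(-λx).
The median m satisfies F(m) = 0.5:
1 - e^(-λm) = 0.5
e^(-λm) = 0.5
λm = ln(2)
m = ln(2) / λ

Given m = 0.1513:
λ = ln(2) / 0.1513 = 0.693147 / 0.1513 = 4.5813

Verification: ln(2) / 4.5813 = 0.1513 ✓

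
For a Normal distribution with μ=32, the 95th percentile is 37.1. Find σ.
σ = 3.1006

For X ~ Normal(μ, σ), the p-th percentile satisfies x = μ + z_p × σ,
where z_p = Φ⁻¹(p) is the standard normal quantile.

Step 1: z_{0.95} = Φ⁻¹(0.95) = 1.6449

Step 2: Solve for σ:
37.1 = 32 + 1.6449 × σ
σ = (37.1 - 32) / 1.6449
σ = 5.10 / 1.6449
σ = 3.1006

Verification: μ + z × σ = 32 + 1.6449 × 3.1006 = 37.10 ✓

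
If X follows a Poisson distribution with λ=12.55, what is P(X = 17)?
0.047367

We have X ~ Poisson(λ=12.55).

For a Poisson distribution, the PMF gives us the probability of each outcome.

Using the PMF formula:
P(X = 17) = 0.047367

Rounded to 4 decimal places: 0.0474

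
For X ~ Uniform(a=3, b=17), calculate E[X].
10.0000

We have X ~ Uniform(a=3, b=17).

For a Uniform distribution with a=3, b=17:
E[X] = 10.0000

This is the expected (average) value of X.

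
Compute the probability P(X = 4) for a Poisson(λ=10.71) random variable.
0.012236

We have X ~ Poisson(λ=10.71).

For a Poisson distribution, the PMF gives us the probability of each outcome.

Using the PMF formula:
P(X = 4) = 0.012236

Rounded to 4 decimal places: 0.0122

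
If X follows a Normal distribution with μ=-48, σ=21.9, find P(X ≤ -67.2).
0.190321

We have X ~ Normal(μ=-48, σ=21.9).

The CDF gives us P(X ≤ k).

Using the CDF:
P(X ≤ -67.2) = 0.190321

This means there's approximately a 19.0% chance that X is at most -67.2.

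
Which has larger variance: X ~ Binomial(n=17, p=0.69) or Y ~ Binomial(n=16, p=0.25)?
X has larger variance (3.6363 > 3.0000)

Compute the variance for each distribution:

X ~ Binomial(n=17, p=0.69):
Var(X) = 3.6363

Y ~ Binomial(n=16, p=0.25):
Var(Y) = 3.0000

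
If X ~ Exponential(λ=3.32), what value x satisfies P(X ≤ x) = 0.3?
0.1074

We have X ~ Exponential(λ=3.32).

We want to find x such that P(X ≤ x) = 0.3.

This is the 30th percentile, which means 30% of values fall below this point.

Using the inverse CDF (quantile function):
x = F⁻¹(0.3) = 0.1074

Verification: P(X ≤ 0.1074) = 0.3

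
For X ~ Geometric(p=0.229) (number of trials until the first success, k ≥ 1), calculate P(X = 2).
0.176559

We have X ~ Geometric(p=0.229) (number of trials until the first success, k ≥ 1).

For a Geometric distribution, the PMF gives us the probability of each outcome.

Using the PMF formula:
P(X = 2) = 0.176559

Rounded to 4 decimal places: 0.1766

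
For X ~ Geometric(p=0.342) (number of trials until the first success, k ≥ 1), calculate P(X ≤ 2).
0.567036

We have X ~ Geometric(p=0.342) (number of trials until the first success, k ≥ 1).

The CDF gives us P(X ≤ k).

Using the CDF:
P(X ≤ 2) = 0.567036

This means there's approximately a 56.7% chance that X is at most 2.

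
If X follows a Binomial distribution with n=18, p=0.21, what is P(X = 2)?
0.155297

We have X ~ Binomial(n=18, p=0.21).

For a Binomial distribution, the PMF gives us the probability of each outcome.

Using the PMF formula:
P(X = 2) = 0.155297

Rounded to 4 decimal places: 0.1553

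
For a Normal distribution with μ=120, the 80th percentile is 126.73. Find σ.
σ = 7.9965

For X ~ Normal(μ, σ), the p-th percentile satisfies x = μ + z_p × σ,
where z_p = Φ⁻¹(p) is the standard normal quantile.

Step 1: z_{0.8} = Φ⁻¹(0.8) = 0.8416

Step 2: Solve for σ:
126.73 = 120 + 0.8416 × σ
σ = (126.73 - 120) / 0.8416
σ = 6.73 / 0.8416
σ = 7.9965

Verification: μ + z × σ = 120 + 0.8416 × 7.9965 = 126.73 ✓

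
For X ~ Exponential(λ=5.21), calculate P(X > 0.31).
0.198871

We have X ~ Exponential(λ=5.21).

P(X > 0.31) = 1 - P(X ≤ 0.31)
                = 1 - F(0.31)
                = 1 - 0.801129
                = 0.198871

So there's approximately a 19.9% chance that X exceeds 0.31.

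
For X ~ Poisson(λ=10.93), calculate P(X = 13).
0.091399

We have X ~ Poisson(λ=10.93).

For a Poisson distribution, the PMF gives us the probability of each outcome.

Using the PMF formula:
P(X = 13) = 0.091399

Rounded to 4 decimal places: 0.0914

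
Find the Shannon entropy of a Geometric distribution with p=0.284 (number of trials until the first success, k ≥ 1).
2.1010 nats

We have X ~ Geometric(p=0.284) (number of trials until the first success, k ≥ 1).

The Shannon entropy measures the uncertainty or information content of the distribution.

For a Geometric distribution with p=0.284 (number of trials until the first success, k ≥ 1):
H(X) = 2.1010 nats

(In bits, this would be 3.0311 bits.)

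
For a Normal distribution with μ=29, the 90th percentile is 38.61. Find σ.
σ = 7.4987

For X ~ Normal(μ, σ), the p-th percentile satisfies x = μ + z_p × σ,
where z_p = Φ⁻¹(p) is the standard normal quantile.

Step 1: z_{0.9} = Φ⁻¹(0.9) = 1.2816

Step 2: Solve for σ:
38.61 = 29 + 1.2816 × σ
σ = (38.61 - 29) / 1.2816
σ = 9.61 / 1.2816
σ = 7.4987

Verification: μ + z × σ = 29 + 1.2816 × 7.4987 = 38.61 ✓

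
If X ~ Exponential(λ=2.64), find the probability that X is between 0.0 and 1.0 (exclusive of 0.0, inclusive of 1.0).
0.928639

We have X ~ Exponential(λ=2.64).

To find P(0.0 < X ≤ 1.0), we use:
P(0.0 < X ≤ 1.0) = P(X ≤ 1.0) - P(X ≤ 0.0)
                 = F(1.0) - F(0.0)
                 = 0.928639 - 0.000000
                 = 0.928639

So there's approximately a 92.9% chance that X falls in this range.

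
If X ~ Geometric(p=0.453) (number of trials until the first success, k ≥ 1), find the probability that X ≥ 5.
0.089526

We have X ~ Geometric(p=0.453) (number of trials until the first success, k ≥ 1).

For discrete distributions, P(X ≥ 5) = 1 - P(X ≤ 4).

P(X ≤ 4) = 0.910474
P(X ≥ 5) = 1 - 0.910474 = 0.089526

So there's approximately a 9.0% chance that X is at least 5.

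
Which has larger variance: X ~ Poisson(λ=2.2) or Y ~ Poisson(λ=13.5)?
Y has larger variance (13.5000 > 2.2000)

Compute the variance for each distribution:

X ~ Poisson(λ=2.2):
Var(X) = 2.2000

Y ~ Poisson(λ=13.5):
Var(Y) = 13.5000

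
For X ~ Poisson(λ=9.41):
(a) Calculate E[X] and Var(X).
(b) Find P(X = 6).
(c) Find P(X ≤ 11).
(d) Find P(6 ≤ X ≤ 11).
(a) E[X] = 9.4100, Var(X) = 9.4100
(b) P(X = 6) = 0.078976
(c) P(X ≤ 11) = 0.761520
(d) P(6 ≤ X ≤ 11) = 0.668554

We have X ~ Poisson(λ=9.41).

(a) Moments:
E[X] = 9.4100
Var(X) = 9.4100
σ = √Var(X) = 3.0676

(b) Point probability using PMF:
P(X = 6) = 0.078976

(c) Cumulative probability using CDF:
P(X ≤ 11) = F(11) = 0.761520

(d) Range probability:
P(6 ≤ X ≤ 11) = P(X ≤ 11) - P(X ≤ 5)
                   = F(11) - F(5)
                   = 0.761520 - 0.092966
                   = 0.668554

This means approximately 66.9% of outcomes fall in the interval [6, 11].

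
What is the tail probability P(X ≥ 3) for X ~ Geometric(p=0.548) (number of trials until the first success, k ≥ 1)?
0.204304

We have X ~ Geometric(p=0.548) (number of trials until the first success, k ≥ 1).

For discrete distributions, P(X ≥ 3) = 1 - P(X ≤ 2).

P(X ≤ 2) = 0.795696
P(X ≥ 3) = 1 - 0.795696 = 0.204304

So there's approximately a 20.4% chance that X is at least 3.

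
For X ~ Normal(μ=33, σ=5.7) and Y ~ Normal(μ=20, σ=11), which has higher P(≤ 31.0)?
Y has higher probability (P(Y ≤ 31.0) = 0.8413 > P(X ≤ 31.0) = 0.3628)

Compute P(≤ 31.0) for each distribution:

X ~ Normal(μ=33, σ=5.7):
P(X ≤ 31.0) = 0.3628

Y ~ Normal(μ=20, σ=11):
P(Y ≤ 31.0) = 0.8413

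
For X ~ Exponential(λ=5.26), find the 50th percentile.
0.1318

We have X ~ Exponential(λ=5.26).

We want to find x such that P(X ≤ x) = 0.5.

This is the 50th percentile, which means 50% of values fall below this point.

Using the inverse CDF (quantile function):
x = F⁻¹(0.5) = 0.1318

Verification: P(X ≤ 0.1318) = 0.5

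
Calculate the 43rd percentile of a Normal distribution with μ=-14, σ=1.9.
-14.3351

We have X ~ Normal(μ=-14, σ=1.9).

We want to find x such that P(X ≤ x) = 0.43.

This is the 43rd percentile, which means 43% of values fall below this point.

Using the inverse CDF (quantile function):
x = F⁻¹(0.43) = -14.3351

Verification: P(X ≤ -14.3351) = 0.43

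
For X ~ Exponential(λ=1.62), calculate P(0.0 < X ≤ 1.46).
0.906069

We have X ~ Exponential(λ=1.62).

To find P(0.0 < X ≤ 1.46), we use:
P(0.0 < X ≤ 1.46) = P(X ≤ 1.46) - P(X ≤ 0.0)
                 = F(1.46) - F(0.0)
                 = 0.906069 - 0.000000
                 = 0.906069

So there's approximately a 90.6% chance that X falls in this range.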